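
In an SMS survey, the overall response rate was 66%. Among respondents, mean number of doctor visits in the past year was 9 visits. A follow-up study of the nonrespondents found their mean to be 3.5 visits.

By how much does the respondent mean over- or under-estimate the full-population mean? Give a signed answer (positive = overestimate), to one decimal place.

Nonresponse fraction = 1 − 0.66 = 0.34.
Bias = (nonresponse fraction) × (respondent mean − nonrespondent mean)
     = 0.34 × (9 − 3.5) = 0.34 × 5.5 = 1.87.

+1.9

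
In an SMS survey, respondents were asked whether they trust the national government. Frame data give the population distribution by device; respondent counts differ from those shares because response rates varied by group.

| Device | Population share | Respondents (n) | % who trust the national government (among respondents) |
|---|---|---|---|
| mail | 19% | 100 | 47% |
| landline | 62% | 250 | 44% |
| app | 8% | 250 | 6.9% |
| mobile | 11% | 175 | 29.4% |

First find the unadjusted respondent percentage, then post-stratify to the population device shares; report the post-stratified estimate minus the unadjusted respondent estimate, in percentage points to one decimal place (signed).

+10.9 percentage points

Without adjustment, the pooled respondent share is:
  (100/775)×47 + (250/775)×44 + (250/775)×6.9 + (175/775)×29.4 = 29.1226%
Post-stratified estimate weights by population shares:
  0.19×47 + 0.62×44 + 0.08×6.9 + 0.11×29.4 = 39.996%
Difference = 39.996 − 29.1226 = 10.8734 pp.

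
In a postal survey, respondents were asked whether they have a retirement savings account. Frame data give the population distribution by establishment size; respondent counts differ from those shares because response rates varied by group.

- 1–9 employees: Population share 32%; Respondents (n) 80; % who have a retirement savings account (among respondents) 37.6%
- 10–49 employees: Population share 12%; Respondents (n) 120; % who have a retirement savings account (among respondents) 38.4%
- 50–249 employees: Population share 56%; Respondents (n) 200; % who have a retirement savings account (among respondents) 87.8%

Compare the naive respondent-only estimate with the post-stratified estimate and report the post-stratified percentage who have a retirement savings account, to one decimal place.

65.8%

Unadjusted (pooled respondent) estimate weights by respondent counts:
  (80/400)×37.6 + (120/400)×38.4 + (200/400)×87.8 = 62.94%
Reweighting by population establishment size shares:
  0.32×37.6 + 0.12×38.4 + 0.56×87.8 = 65.808%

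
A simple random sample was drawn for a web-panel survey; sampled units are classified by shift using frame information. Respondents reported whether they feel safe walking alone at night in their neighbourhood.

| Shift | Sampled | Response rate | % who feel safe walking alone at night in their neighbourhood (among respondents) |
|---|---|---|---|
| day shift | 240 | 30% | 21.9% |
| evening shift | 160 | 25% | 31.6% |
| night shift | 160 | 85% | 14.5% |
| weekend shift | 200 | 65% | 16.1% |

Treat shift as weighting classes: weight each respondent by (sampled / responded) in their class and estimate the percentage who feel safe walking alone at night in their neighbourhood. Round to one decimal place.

20.9%

Weighting each respondent by the inverse class response rate inflates each class back to its sampled size, so the class weight is n_sampled:
  day shift: 240 × 21.9 = 5256
  evening shift: 160 × 31.6 = 5056
  night shift: 160 × 14.5 = 2320
  weekend shift: 200 × 16.1 = 3220
Adjusted estimate = 15,852 / 760 = 20.8579 → 20.9%.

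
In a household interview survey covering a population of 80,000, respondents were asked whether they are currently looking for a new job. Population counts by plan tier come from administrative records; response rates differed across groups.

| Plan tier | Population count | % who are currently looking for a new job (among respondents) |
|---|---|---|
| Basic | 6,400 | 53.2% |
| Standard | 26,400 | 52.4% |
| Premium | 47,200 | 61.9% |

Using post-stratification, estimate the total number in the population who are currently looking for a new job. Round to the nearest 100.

46,500

Estimated count per cell = population count × respondent percentage:
  Basic: 6,400 × 53.2% = 3404.8
  Standard: 26,400 × 52.4% = 13833.6
  Premium: 47,200 × 61.9% = 29216.8
Estimated total = 46455.2 → 46,500.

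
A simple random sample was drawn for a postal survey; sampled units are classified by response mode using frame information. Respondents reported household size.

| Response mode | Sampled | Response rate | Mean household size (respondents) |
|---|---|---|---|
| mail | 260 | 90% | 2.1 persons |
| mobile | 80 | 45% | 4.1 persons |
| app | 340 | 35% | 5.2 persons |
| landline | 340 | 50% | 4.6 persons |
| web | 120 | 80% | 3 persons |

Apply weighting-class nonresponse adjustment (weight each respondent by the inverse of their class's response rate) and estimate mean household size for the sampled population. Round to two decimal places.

4.01

Inverse-response-rate weighting restores each class to its sampled count, so class totals weight by n_sampled:
  mail: 260 × 2.1 = 546
  mobile: 80 × 4.1 = 328
  app: 340 × 5.2 = 1768
  landline: 340 × 4.6 = 1564
  web: 120 × 3 = 360
Adjusted estimate = 4566 / 1,140 = 4.00526 → 4.01.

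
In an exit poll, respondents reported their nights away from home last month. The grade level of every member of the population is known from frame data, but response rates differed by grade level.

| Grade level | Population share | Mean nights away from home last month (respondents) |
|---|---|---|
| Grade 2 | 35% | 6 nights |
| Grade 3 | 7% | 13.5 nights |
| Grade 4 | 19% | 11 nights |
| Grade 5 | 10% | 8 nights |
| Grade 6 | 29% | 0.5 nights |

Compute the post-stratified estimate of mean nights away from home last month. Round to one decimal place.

6.1

Each cell contributes population-share × respondent value:
  Grade 2: 0.35 × 6 = 2.1
  Grade 3: 0.07 × 13.5 = 0.945
  Grade 4: 0.19 × 11 = 2.09
  Grade 5: 0.1 × 8 = 0.8
  Grade 6: 0.29 × 0.5 = 0.145
Post-stratified estimate = 6.08 → 6.1.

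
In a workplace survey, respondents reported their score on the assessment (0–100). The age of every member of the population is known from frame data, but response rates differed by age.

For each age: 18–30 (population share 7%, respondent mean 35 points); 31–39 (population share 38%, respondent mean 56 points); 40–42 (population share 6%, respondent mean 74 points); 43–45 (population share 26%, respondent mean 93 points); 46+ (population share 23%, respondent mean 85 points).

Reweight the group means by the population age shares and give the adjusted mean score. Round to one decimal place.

71.9

Weight each group's respondent value by its population share:
  18–30: 0.07 × 35 = 2.45
  31–39: 0.38 × 56 = 21.28
  40–42: 0.06 × 74 = 4.44
  43–45: 0.26 × 93 = 24.18
  46+: 0.23 × 85 = 19.55
Post-stratified estimate = 71.9 → 71.9.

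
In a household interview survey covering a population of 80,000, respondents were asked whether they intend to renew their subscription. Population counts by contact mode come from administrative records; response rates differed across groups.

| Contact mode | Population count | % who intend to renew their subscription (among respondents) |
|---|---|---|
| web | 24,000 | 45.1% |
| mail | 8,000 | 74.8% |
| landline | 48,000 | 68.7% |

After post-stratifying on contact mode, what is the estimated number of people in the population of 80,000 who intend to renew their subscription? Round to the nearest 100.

Each cell contributes its population count × the respondent rate:
  web: 24,000 × 45.1% = 10,824
  mail: 8,000 × 74.8% = 5984
  landline: 48,000 × 68.7% = 32,976
Estimated total = 49,784 → 49,800.

49,800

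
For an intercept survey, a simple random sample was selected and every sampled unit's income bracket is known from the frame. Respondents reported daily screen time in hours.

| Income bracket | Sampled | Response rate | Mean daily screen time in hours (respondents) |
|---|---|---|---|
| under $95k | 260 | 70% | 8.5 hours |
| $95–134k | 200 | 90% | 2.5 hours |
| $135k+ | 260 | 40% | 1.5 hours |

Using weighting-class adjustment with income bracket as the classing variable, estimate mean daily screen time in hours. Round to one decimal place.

4.3

With weight = n_sampled/n_responded per class, the weighted class total is n_sampled:
  under $95k: 260 × 8.5 = 2210
  $95–134k: 200 × 2.5 = 500
  $135k+: 260 × 1.5 = 390
Adjusted estimate = 3100 / 720 = 4.30556 → 4.3.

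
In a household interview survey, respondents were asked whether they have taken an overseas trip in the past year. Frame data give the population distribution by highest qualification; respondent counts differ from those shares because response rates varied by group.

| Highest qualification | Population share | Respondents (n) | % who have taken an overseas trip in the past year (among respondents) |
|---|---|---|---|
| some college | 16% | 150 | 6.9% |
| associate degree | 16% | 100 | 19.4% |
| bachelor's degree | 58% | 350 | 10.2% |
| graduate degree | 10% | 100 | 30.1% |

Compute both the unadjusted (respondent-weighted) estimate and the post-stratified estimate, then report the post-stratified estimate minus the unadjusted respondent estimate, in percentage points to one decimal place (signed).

Unadjusted (pooled respondent) estimate weights by respondent counts:
  (150/700)×6.9 + (100/700)×19.4 + (350/700)×10.2 + (100/700)×30.1 = 13.65%
Post-stratified estimate weights by population shares:
  0.16×6.9 + 0.16×19.4 + 0.58×10.2 + 0.1×30.1 = 13.134%
Difference = 13.134 − 13.65 = -0.516 pp.

-0.5 percentage points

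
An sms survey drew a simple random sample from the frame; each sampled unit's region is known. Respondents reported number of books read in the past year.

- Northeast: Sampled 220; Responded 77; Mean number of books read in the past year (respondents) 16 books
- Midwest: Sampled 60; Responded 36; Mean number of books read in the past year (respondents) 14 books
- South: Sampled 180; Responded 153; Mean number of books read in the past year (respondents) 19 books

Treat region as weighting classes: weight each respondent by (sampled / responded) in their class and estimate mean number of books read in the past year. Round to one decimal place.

Response rates by class: Northeast 77/220 = 35%, Midwest 36/60 = 60%, South 153/180 = 85%.
With weight = n_sampled/n_responded per class, the weighted class total is n_sampled:
  Northeast: 220 × 16 = 3520
  Midwest: 60 × 14 = 840
  South: 180 × 19 = 3420
Adjusted estimate = 7780 / 460 = 16.913 → 16.9.

16.9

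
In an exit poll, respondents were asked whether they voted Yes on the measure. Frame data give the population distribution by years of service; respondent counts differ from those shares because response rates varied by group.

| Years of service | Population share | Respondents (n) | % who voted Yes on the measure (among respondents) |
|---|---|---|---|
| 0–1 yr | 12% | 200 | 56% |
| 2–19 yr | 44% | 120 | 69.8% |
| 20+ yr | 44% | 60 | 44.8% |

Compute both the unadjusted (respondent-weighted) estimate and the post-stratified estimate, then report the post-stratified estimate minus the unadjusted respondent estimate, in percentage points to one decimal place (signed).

-1.4 percentage points

Naive respondent-only estimate (weights = respondent counts):
  (200/380)×56 + (120/380)×69.8 + (60/380)×44.8 = 58.5895%
Post-stratifying to population shares instead:
  0.12×56 + 0.44×69.8 + 0.44×44.8 = 57.144%
Difference = 57.144 − 58.5895 = -1.4455 pp.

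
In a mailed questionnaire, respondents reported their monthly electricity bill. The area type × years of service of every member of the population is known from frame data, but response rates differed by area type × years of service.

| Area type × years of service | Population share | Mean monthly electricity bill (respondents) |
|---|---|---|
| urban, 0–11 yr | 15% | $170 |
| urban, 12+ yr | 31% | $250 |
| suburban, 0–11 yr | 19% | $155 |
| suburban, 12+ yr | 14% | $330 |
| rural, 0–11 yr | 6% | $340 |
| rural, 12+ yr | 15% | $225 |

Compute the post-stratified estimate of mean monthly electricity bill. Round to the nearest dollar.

Post-stratification weights by population share, not respondent share:
  urban, 0–11 yr: 0.15 × 170 = 25.5
  urban, 12+ yr: 0.31 × 250 = 77.5
  suburban, 0–11 yr: 0.19 × 155 = 29.45
  suburban, 12+ yr: 0.14 × 330 = 46.2
  rural, 0–11 yr: 0.06 × 340 = 20.4
  rural, 12+ yr: 0.15 × 225 = 33.75
Post-stratified estimate = 232.8 → $233.

$233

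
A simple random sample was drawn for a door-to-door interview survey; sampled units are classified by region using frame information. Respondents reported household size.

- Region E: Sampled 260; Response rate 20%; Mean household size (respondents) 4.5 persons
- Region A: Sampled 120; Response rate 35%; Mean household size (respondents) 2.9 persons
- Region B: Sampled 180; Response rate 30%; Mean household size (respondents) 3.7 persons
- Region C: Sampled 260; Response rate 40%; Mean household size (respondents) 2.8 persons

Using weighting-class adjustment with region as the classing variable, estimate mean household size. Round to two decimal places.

3.55

Each respondent's weight = sampled/responded in their class; summing within a class gives n_sampled, so:
  Region E: 260 × 4.5 = 1170
  Region A: 120 × 2.9 = 348
  Region B: 180 × 3.7 = 666
  Region C: 260 × 2.8 = 728
Adjusted estimate = 2912 / 820 = 3.55122 → 3.55.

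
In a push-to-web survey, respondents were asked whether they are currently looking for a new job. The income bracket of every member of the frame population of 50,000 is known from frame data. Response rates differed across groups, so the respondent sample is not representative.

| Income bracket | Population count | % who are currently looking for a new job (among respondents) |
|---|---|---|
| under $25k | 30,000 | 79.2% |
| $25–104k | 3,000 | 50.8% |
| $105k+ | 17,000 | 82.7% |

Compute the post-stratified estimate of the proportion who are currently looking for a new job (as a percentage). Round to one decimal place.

78.7%

Weight each group's respondent value by its population share:
  under $25k: (30,000/50,000) × 79.2 = 47.52
  $25–104k: (3,000/50,000) × 50.8 = 3.048
  $105k+: (17,000/50,000) × 82.7 = 28.118
Post-stratified estimate = 78.686 → 78.7%.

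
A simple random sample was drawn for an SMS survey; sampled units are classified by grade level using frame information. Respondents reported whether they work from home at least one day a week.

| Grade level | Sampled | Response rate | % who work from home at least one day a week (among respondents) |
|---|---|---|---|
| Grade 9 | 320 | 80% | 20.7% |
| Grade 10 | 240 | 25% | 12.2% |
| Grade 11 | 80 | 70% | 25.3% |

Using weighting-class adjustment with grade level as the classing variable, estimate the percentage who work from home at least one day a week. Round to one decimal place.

18.1%

Each respondent's weight = sampled/responded in their class; summing within a class gives n_sampled, so:
  Grade 9: 320 × 20.7 = 6624
  Grade 10: 240 × 12.2 = 2928
  Grade 11: 80 × 25.3 = 2024
Adjusted estimate = 11,576 / 640 = 18.0875 → 18.1%.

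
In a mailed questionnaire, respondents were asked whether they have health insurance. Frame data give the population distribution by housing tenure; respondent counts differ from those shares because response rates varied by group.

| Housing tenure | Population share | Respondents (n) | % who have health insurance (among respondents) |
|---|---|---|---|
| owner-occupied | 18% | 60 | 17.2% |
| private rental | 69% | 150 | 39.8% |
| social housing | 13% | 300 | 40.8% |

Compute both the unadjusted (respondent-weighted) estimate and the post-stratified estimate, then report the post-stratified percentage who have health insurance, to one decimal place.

35.9%

Naive respondent-only estimate (weights = respondent counts):
  (60/510)×17.2 + (150/510)×39.8 + (300/510)×40.8 = 37.7294%
Reweighting by population housing tenure shares:
  0.18×17.2 + 0.69×39.8 + 0.13×40.8 = 35.862%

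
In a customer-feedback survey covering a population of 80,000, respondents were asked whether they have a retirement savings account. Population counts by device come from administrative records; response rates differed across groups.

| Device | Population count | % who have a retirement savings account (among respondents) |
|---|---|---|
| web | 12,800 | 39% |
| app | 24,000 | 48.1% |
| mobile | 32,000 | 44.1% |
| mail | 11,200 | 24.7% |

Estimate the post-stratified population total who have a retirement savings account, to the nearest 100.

33,400

Each cell contributes its population count × the respondent rate:
  web: 12,800 × 39% = 4992
  app: 24,000 × 48.1% = 11,544
  mobile: 32,000 × 44.1% = 14,112
  mail: 11,200 × 24.7% = 2766.4
Estimated total = 33414.4 → 33,400.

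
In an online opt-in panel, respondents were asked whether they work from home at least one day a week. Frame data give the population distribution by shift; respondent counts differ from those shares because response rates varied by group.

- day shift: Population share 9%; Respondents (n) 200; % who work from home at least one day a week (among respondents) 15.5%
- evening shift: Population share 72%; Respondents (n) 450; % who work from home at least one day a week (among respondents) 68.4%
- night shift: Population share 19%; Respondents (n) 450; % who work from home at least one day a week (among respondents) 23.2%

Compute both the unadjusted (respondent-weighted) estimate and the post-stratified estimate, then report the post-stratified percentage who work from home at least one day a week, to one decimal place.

55.1%

Unadjusted (pooled respondent) estimate weights by respondent counts:
  (200/1100)×15.5 + (450/1100)×68.4 + (450/1100)×23.2 = 40.2909%
Post-stratified estimate weights by population shares:
  0.09×15.5 + 0.72×68.4 + 0.19×23.2 = 55.051%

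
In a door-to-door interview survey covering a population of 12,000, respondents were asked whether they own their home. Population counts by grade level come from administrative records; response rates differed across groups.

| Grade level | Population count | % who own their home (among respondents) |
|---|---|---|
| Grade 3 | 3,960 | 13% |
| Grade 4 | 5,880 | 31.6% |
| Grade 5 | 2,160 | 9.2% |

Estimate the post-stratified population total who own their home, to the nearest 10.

2,570

Estimated count per cell = population count × respondent percentage:
  Grade 3: 3,960 × 13% = 514.8
  Grade 4: 5,880 × 31.6% = 1858.08
  Grade 5: 2,160 × 9.2% = 198.72
Estimated total = 2571.6 → 2,570.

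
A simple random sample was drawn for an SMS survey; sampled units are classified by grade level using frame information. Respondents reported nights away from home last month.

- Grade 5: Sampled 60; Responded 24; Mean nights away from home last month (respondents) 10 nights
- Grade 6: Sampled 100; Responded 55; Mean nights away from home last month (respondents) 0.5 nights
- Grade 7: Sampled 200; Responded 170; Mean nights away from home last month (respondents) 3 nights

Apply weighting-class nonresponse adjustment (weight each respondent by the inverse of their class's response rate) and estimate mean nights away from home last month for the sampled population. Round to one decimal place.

Response rates by class: Grade 5 24/60 = 40%, Grade 6 55/100 = 55%, Grade 7 170/200 = 85%.
With weight = n_sampled/n_responded per class, the weighted class total is n_sampled:
  Grade 5: 60 × 10 = 600
  Grade 6: 100 × 0.5 = 50
  Grade 7: 200 × 3 = 600
Adjusted estimate = 1250 / 360 = 3.47222 → 3.5.

3.5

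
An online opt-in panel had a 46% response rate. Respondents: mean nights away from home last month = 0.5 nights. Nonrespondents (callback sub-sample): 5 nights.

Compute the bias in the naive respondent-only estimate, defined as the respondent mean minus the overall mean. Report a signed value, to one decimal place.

Nonresponse fraction = 1 − 0.46 = 0.54.
Bias = (nonresponse fraction) × (respondent mean − nonrespondent mean)
     = 0.54 × (0.5 − 5) = 0.54 × -4.5 = -2.43.

-2.4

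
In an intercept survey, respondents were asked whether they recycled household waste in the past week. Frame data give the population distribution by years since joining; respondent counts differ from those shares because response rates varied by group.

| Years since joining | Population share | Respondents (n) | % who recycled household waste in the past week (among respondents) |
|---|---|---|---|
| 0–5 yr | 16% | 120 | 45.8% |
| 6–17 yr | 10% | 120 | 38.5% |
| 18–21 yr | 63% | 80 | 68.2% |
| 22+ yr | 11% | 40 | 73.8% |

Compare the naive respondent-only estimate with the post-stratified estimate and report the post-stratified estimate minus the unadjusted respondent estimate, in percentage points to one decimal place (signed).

Naive respondent-only estimate (weights = respondent counts):
  (120/360)×45.8 + (120/360)×38.5 + (80/360)×68.2 + (40/360)×73.8 = 51.4556%
Post-stratified estimate weights by population shares:
  0.16×45.8 + 0.1×38.5 + 0.63×68.2 + 0.11×73.8 = 62.262%
Difference = 62.262 − 51.4556 = 10.8064 pp.

+10.8 percentage points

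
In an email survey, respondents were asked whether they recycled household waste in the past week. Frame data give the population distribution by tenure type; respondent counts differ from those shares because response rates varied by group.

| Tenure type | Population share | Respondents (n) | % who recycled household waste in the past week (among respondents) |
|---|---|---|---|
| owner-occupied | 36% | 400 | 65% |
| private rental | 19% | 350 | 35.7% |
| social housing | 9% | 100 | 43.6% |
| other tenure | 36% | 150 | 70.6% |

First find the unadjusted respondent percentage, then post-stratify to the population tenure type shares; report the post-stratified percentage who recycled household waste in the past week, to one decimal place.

59.5%

Without adjustment, the pooled respondent share is:
  (400/1000)×65 + (350/1000)×35.7 + (100/1000)×43.6 + (150/1000)×70.6 = 53.445%
Post-stratifying to population shares instead:
  0.36×65 + 0.19×35.7 + 0.09×43.6 + 0.36×70.6 = 59.523%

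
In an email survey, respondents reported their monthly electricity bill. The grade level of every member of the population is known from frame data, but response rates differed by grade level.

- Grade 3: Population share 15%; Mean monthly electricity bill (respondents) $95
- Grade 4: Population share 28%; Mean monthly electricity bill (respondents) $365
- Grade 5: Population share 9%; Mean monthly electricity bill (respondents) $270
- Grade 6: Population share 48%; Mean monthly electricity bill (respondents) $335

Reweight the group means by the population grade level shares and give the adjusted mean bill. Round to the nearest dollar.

$302

Post-stratification weights by population share, not respondent share:
  Grade 3: 0.15 × 95 = 14.25
  Grade 4: 0.28 × 365 = 102.2
  Grade 5: 0.09 × 270 = 24.3
  Grade 6: 0.48 × 335 = 160.8
Post-stratified estimate = 301.55 → $302.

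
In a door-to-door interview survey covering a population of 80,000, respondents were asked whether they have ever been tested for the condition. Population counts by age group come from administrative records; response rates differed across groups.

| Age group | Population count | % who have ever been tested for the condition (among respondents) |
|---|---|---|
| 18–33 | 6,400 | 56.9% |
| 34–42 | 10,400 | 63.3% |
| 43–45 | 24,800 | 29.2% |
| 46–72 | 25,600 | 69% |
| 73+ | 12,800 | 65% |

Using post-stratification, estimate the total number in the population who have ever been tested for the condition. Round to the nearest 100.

Apply each group's respondent rate to its population count:
  18–33: 6,400 × 56.9% = 3641.6
  34–42: 10,400 × 63.3% = 6583.2
  43–45: 24,800 × 29.2% = 7241.6
  46–72: 25,600 × 69% = 17,664
  73+: 12,800 × 65% = 8320
Estimated total = 43450.4 → 43,500.

43,500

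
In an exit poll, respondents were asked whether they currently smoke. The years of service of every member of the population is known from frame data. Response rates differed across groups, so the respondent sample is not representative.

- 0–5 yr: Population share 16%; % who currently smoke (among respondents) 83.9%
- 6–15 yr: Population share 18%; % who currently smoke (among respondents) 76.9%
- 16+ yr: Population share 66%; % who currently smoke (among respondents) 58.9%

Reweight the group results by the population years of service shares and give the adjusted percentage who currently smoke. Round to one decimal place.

Post-stratification weights by population share, not respondent share:
  0–5 yr: 0.16 × 83.9 = 13.424
  6–15 yr: 0.18 × 76.9 = 13.842
  16+ yr: 0.66 × 58.9 = 38.874
Post-stratified estimate = 66.14 → 66.1%.

66.1%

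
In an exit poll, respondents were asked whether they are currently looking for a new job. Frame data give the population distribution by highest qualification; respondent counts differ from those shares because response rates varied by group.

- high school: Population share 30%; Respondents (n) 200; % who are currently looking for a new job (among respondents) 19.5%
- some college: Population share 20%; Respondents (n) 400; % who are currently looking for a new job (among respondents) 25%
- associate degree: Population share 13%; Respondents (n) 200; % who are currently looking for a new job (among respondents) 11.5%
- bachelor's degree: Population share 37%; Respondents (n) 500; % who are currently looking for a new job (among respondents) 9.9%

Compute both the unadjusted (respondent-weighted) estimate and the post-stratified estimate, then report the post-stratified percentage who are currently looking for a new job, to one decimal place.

Without adjustment, the pooled respondent share is:
  (200/1300)×19.5 + (400/1300)×25 + (200/1300)×11.5 + (500/1300)×9.9 = 16.2692%
Reweighting by population highest qualification shares:
  0.3×19.5 + 0.2×25 + 0.13×11.5 + 0.37×9.9 = 16.008%

16.0%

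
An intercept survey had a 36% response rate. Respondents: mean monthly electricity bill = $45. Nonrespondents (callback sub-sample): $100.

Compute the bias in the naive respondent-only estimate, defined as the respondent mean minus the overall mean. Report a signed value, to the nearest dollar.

-$35

Nonresponse fraction = 1 − 0.36 = 0.64.
Bias = (nonresponse fraction) × (respondent mean − nonrespondent mean)
     = 0.64 × (45 − 100) = 0.64 × -55 = -35.2.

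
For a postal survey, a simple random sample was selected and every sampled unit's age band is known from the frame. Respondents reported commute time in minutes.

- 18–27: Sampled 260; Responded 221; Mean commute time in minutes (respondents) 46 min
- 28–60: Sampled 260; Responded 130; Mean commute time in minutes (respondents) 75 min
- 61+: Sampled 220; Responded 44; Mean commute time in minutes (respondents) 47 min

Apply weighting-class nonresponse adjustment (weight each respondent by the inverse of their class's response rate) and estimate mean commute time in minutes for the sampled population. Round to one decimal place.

56.5

Response rates by class: 18–27 221/260 = 85%, 28–60 130/260 = 50%, 61+ 44/220 = 20%.
With weight = n_sampled/n_responded per class, the weighted class total is n_sampled:
  18–27: 260 × 46 = 11,960
  28–60: 260 × 75 = 19,500
  61+: 220 × 47 = 10,340
Adjusted estimate = 41,800 / 740 = 56.4865 → 56.5.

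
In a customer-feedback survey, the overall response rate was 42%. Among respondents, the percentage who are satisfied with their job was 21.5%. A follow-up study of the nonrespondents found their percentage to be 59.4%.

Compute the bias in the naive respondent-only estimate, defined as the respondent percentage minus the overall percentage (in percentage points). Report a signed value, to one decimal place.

-22.0 percentage points

Nonresponse fraction = 1 − 0.42 = 0.58.
Bias = (nonresponse fraction) × (respondent percentage − nonrespondent percentage)
     = 0.58 × (21.5 − 59.4) = 0.58 × -37.9 = -21.982.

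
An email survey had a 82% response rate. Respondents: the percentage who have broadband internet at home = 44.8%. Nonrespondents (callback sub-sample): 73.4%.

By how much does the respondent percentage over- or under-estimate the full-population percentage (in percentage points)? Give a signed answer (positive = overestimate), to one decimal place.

Nonresponse fraction = 1 − 0.82 = 0.18.
Bias = (nonresponse fraction) × (respondent percentage − nonrespondent percentage)
     = 0.18 × (44.8 − 73.4) = 0.18 × -28.6 = -5.148.

-5.1 percentage points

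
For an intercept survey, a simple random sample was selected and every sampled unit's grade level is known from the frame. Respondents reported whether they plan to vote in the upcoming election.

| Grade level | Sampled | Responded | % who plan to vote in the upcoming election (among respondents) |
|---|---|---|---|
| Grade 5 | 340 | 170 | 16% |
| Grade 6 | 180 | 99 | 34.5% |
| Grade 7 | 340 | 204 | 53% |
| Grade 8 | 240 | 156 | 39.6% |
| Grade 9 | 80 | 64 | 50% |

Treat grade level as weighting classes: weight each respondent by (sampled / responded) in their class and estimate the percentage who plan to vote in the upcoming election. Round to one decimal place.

Class response rates: Grade 5 170/340 = 50%, Grade 6 99/180 = 55%, Grade 7 204/340 = 60%, Grade 8 156/240 = 65%, Grade 9 64/80 = 80%.
Each respondent's weight = sampled/responded in their class; summing within a class gives n_sampled, so:
  Grade 5: 340 × 16 = 5440
  Grade 6: 180 × 34.5 = 6210
  Grade 7: 340 × 53 = 18,020
  Grade 8: 240 × 39.6 = 9504
  Grade 9: 80 × 50 = 4000
Adjusted estimate = 43,174 / 1,180 = 36.5881 → 36.6%.

36.6%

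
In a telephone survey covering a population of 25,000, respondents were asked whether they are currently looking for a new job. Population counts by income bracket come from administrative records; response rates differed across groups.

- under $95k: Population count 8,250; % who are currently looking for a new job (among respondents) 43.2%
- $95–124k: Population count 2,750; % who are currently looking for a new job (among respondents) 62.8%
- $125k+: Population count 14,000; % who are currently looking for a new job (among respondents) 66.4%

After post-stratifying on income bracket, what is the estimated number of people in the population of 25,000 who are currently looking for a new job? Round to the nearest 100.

Each cell contributes its population count × the respondent rate:
  under $95k: 8,250 × 43.2% = 3564
  $95–124k: 2,750 × 62.8% = 1727
  $125k+: 14,000 × 66.4% = 9296
Estimated total = 14,587 → 14,600.

14,600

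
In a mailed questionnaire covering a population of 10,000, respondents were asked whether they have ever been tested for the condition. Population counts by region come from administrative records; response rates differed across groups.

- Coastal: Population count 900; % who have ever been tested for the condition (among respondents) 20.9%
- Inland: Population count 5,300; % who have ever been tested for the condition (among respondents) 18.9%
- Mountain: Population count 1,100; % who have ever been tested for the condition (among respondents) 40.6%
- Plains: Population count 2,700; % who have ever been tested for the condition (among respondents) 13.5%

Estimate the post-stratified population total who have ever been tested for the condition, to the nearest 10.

2,000

Apply each group's respondent rate to its population count:
  Coastal: 900 × 20.9% = 188.1
  Inland: 5,300 × 18.9% = 1001.7
  Mountain: 1,100 × 40.6% = 446.6
  Plains: 2,700 × 13.5% = 364.5
Estimated total = 2000.9 → 2,000.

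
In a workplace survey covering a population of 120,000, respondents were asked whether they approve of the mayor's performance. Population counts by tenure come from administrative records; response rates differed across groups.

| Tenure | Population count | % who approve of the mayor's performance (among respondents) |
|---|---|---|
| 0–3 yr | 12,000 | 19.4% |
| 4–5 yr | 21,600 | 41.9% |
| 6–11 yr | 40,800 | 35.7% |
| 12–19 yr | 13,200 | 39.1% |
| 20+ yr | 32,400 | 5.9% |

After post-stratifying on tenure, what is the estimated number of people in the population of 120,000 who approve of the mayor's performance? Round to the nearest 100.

Apply each group's respondent rate to its population count:
  0–3 yr: 12,000 × 19.4% = 2328
  4–5 yr: 21,600 × 41.9% = 9050.4
  6–11 yr: 40,800 × 35.7% = 14565.6
  12–19 yr: 13,200 × 39.1% = 5161.2
  20+ yr: 32,400 × 5.9% = 1911.6
Estimated total = 33016.8 → 33,000.

33,000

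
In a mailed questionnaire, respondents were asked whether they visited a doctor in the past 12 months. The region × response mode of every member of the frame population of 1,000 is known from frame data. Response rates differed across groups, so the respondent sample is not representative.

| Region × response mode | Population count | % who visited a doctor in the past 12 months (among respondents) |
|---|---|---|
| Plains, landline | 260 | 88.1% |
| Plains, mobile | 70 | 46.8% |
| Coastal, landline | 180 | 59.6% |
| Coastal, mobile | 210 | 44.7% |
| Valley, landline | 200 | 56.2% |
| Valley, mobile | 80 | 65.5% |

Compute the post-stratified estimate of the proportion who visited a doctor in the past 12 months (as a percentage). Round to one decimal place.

62.8%

Weight each group's respondent value by its population share:
  Plains, landline: (260/1,000) × 88.1 = 22.906
  Plains, mobile: (70/1,000) × 46.8 = 3.276
  Coastal, landline: (180/1,000) × 59.6 = 10.728
  Coastal, mobile: (210/1,000) × 44.7 = 9.387
  Valley, landline: (200/1,000) × 56.2 = 11.24
  Valley, mobile: (80/1,000) × 65.5 = 5.24
Post-stratified estimate = 62.777 → 62.8%.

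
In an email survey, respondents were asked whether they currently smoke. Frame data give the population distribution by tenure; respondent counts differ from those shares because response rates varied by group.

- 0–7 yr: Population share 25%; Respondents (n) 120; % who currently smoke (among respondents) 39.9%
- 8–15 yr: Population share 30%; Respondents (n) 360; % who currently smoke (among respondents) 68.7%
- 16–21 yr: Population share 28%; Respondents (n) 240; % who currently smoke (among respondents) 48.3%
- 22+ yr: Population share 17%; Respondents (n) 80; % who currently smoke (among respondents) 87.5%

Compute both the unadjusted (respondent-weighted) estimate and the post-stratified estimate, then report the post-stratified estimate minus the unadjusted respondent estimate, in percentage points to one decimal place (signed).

-1.2 percentage points

Without adjustment, the pooled respondent share is:
  (120/800)×39.9 + (360/800)×68.7 + (240/800)×48.3 + (80/800)×87.5 = 60.14%
Post-stratifying to population shares instead:
  0.25×39.9 + 0.3×68.7 + 0.28×48.3 + 0.17×87.5 = 58.984%
Difference = 58.984 − 60.14 = -1.156 pp.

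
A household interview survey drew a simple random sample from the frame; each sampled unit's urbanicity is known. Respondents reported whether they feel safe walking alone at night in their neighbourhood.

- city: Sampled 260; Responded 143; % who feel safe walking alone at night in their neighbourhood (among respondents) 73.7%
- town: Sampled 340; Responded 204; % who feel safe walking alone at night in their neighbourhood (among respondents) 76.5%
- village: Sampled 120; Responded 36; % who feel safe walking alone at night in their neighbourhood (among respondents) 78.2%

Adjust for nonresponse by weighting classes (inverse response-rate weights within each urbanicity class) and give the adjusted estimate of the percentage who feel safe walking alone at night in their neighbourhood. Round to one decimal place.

Class response rates: city 143/260 = 55%, town 204/340 = 60%, village 36/120 = 30%.
Inverse-response-rate weighting restores each class to its sampled count, so class totals weight by n_sampled:
  city: 260 × 73.7 = 19,162
  town: 340 × 76.5 = 26,010
  village: 120 × 78.2 = 9384
Adjusted estimate = 54,556 / 720 = 75.7722 → 75.8%.

75.8%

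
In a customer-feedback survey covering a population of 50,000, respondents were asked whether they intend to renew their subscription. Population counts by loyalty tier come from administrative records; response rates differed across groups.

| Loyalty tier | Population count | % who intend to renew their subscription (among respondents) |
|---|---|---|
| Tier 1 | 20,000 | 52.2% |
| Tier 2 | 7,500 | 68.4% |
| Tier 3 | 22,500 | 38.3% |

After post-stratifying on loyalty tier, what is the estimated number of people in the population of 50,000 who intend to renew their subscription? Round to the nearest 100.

24,200

Estimated count per cell = population count × respondent percentage:
  Tier 1: 20,000 × 52.2% = 10,440
  Tier 2: 7,500 × 68.4% = 5130
  Tier 3: 22,500 × 38.3% = 8617.5
Estimated total = 24187.5 → 24,200.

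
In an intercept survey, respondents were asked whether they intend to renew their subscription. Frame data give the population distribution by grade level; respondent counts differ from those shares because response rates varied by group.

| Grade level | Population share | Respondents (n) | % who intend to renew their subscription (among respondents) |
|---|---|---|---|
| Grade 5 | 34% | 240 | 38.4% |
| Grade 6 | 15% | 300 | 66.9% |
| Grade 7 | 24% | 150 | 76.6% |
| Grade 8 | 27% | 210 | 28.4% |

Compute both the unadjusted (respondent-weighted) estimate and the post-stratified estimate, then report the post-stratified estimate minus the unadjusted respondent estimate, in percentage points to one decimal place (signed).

-2.8 percentage points

Unadjusted (pooled respondent) estimate weights by respondent counts:
  (240/900)×38.4 + (300/900)×66.9 + (150/900)×76.6 + (210/900)×28.4 = 51.9333%
Post-stratifying to population shares instead:
  0.34×38.4 + 0.15×66.9 + 0.24×76.6 + 0.27×28.4 = 49.143%
Difference = 49.143 − 51.9333 = -2.7903 pp.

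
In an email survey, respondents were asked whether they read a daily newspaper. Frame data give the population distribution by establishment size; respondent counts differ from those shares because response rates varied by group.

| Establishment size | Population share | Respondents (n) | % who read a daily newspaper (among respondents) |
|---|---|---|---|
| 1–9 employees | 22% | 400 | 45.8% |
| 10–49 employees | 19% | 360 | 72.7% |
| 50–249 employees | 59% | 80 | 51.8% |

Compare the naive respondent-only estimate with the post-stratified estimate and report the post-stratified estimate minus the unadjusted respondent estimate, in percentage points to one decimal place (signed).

Unadjusted (pooled respondent) estimate weights by respondent counts:
  (400/840)×45.8 + (360/840)×72.7 + (80/840)×51.8 = 57.9%
Post-stratified estimate weights by population shares:
  0.22×45.8 + 0.19×72.7 + 0.59×51.8 = 54.451%
Difference = 54.451 − 57.9 = -3.449 pp.

-3.4 percentage points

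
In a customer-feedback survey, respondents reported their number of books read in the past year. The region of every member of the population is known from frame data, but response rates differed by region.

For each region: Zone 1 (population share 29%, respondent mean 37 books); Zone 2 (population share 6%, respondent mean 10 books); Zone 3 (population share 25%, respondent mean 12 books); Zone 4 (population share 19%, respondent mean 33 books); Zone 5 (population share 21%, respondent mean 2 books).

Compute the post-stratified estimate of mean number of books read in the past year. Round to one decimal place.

Weight each group's respondent value by its population share:
  Zone 1: 0.29 × 37 = 10.73
  Zone 2: 0.06 × 10 = 0.6
  Zone 3: 0.25 × 12 = 3
  Zone 4: 0.19 × 33 = 6.27
  Zone 5: 0.21 × 2 = 0.42
Post-stratified estimate = 21.02 → 21.0.

21.0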